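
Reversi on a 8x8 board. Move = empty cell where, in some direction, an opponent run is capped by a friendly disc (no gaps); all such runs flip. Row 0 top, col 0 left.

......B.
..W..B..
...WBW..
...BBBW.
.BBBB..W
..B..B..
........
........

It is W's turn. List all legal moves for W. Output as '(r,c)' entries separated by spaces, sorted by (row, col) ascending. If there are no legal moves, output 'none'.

(0,4): no bracket -> illegal
(0,5): flips 1 -> legal
(0,7): no bracket -> illegal
(1,3): no bracket -> illegal
(1,4): no bracket -> illegal
(1,6): no bracket -> illegal
(1,7): no bracket -> illegal
(2,2): no bracket -> illegal
(2,6): no bracket -> illegal
(3,0): no bracket -> illegal
(3,1): no bracket -> illegal
(3,2): flips 3 -> legal
(4,0): no bracket -> illegal
(4,5): flips 2 -> legal
(4,6): no bracket -> illegal
(5,0): no bracket -> illegal
(5,1): no bracket -> illegal
(5,3): flips 2 -> legal
(5,4): no bracket -> illegal
(5,6): no bracket -> illegal
(6,1): flips 3 -> legal
(6,2): no bracket -> illegal
(6,3): no bracket -> illegal
(6,4): no bracket -> illegal
(6,5): no bracket -> illegal
(6,6): no bracket -> illegal

Answer: (0,5) (3,2) (4,5) (5,3) (6,1)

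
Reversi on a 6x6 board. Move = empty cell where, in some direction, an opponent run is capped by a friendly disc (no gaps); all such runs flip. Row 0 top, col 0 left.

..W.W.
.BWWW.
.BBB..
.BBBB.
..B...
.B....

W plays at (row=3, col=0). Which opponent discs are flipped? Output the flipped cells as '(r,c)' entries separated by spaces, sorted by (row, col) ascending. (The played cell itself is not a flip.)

Answer: (2,1)

Derivation:
Dir NW: edge -> no flip
Dir N: first cell '.' (not opp) -> no flip
Dir NE: opp run (2,1) capped by W -> flip
Dir W: edge -> no flip
Dir E: opp run (3,1) (3,2) (3,3) (3,4), next='.' -> no flip
Dir SW: edge -> no flip
Dir S: first cell '.' (not opp) -> no flip
Dir SE: first cell '.' (not opp) -> no flip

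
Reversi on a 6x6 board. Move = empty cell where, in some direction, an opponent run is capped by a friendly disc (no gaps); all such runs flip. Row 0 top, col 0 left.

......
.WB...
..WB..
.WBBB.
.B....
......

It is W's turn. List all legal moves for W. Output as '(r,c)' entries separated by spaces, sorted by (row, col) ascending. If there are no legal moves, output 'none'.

(0,1): no bracket -> illegal
(0,2): flips 1 -> legal
(0,3): no bracket -> illegal
(1,3): flips 1 -> legal
(1,4): no bracket -> illegal
(2,1): no bracket -> illegal
(2,4): flips 1 -> legal
(2,5): no bracket -> illegal
(3,0): no bracket -> illegal
(3,5): flips 3 -> legal
(4,0): no bracket -> illegal
(4,2): flips 1 -> legal
(4,3): no bracket -> illegal
(4,4): flips 1 -> legal
(4,5): no bracket -> illegal
(5,0): no bracket -> illegal
(5,1): flips 1 -> legal
(5,2): no bracket -> illegal

Answer: (0,2) (1,3) (2,4) (3,5) (4,2) (4,4) (5,1)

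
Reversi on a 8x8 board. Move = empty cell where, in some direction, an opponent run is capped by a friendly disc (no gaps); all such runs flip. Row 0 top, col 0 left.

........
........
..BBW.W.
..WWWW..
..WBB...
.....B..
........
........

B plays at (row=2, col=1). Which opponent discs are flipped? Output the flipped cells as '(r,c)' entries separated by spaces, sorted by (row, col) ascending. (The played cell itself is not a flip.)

Answer: (3,2)

Derivation:
Dir NW: first cell '.' (not opp) -> no flip
Dir N: first cell '.' (not opp) -> no flip
Dir NE: first cell '.' (not opp) -> no flip
Dir W: first cell '.' (not opp) -> no flip
Dir E: first cell 'B' (not opp) -> no flip
Dir SW: first cell '.' (not opp) -> no flip
Dir S: first cell '.' (not opp) -> no flip
Dir SE: opp run (3,2) capped by B -> flip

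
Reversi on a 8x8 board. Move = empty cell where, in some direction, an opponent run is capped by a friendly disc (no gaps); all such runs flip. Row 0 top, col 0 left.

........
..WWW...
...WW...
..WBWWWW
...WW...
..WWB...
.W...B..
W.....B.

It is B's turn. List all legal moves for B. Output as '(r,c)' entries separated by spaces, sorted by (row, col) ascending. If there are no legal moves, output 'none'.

(0,1): no bracket -> illegal
(0,2): no bracket -> illegal
(0,3): flips 2 -> legal
(0,4): flips 4 -> legal
(0,5): no bracket -> illegal
(1,1): no bracket -> illegal
(1,5): flips 1 -> legal
(2,1): flips 2 -> legal
(2,2): no bracket -> illegal
(2,5): no bracket -> illegal
(2,6): no bracket -> illegal
(2,7): no bracket -> illegal
(3,1): flips 1 -> legal
(4,1): no bracket -> illegal
(4,2): no bracket -> illegal
(4,5): no bracket -> illegal
(4,6): no bracket -> illegal
(4,7): no bracket -> illegal
(5,0): no bracket -> illegal
(5,1): flips 2 -> legal
(5,5): flips 1 -> legal
(6,0): no bracket -> illegal
(6,2): no bracket -> illegal
(6,3): flips 2 -> legal
(6,4): no bracket -> illegal
(7,1): no bracket -> illegal
(7,2): no bracket -> illegal

Answer: (0,3) (0,4) (1,5) (2,1) (3,1) (5,1) (5,5) (6,3)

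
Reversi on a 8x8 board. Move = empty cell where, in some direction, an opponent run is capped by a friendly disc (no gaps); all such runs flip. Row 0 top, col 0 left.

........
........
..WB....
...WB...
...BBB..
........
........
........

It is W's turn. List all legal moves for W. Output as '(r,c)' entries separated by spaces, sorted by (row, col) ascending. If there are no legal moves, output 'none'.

(1,2): no bracket -> illegal
(1,3): flips 1 -> legal
(1,4): no bracket -> illegal
(2,4): flips 1 -> legal
(2,5): no bracket -> illegal
(3,2): no bracket -> illegal
(3,5): flips 1 -> legal
(3,6): no bracket -> illegal
(4,2): no bracket -> illegal
(4,6): no bracket -> illegal
(5,2): no bracket -> illegal
(5,3): flips 1 -> legal
(5,4): no bracket -> illegal
(5,5): flips 1 -> legal
(5,6): no bracket -> illegal

Answer: (1,3) (2,4) (3,5) (5,3) (5,5)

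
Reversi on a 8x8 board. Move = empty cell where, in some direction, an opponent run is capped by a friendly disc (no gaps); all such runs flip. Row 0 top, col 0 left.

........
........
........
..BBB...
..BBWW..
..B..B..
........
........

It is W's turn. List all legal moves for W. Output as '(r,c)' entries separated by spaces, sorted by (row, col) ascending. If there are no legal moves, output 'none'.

Answer: (2,2) (2,3) (2,4) (4,1) (6,5) (6,6)

Derivation:
(2,1): no bracket -> illegal
(2,2): flips 1 -> legal
(2,3): flips 1 -> legal
(2,4): flips 1 -> legal
(2,5): no bracket -> illegal
(3,1): no bracket -> illegal
(3,5): no bracket -> illegal
(4,1): flips 2 -> legal
(4,6): no bracket -> illegal
(5,1): no bracket -> illegal
(5,3): no bracket -> illegal
(5,4): no bracket -> illegal
(5,6): no bracket -> illegal
(6,1): no bracket -> illegal
(6,2): no bracket -> illegal
(6,3): no bracket -> illegal
(6,4): no bracket -> illegal
(6,5): flips 1 -> legal
(6,6): flips 1 -> legal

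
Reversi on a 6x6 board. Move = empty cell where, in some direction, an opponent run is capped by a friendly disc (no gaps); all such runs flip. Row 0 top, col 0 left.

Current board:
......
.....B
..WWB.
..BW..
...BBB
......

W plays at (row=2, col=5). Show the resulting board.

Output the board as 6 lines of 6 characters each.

Answer: ......
.....B
..WWWW
..BW..
...BBB
......

Derivation:
Place W at (2,5); scan 8 dirs for brackets.
Dir NW: first cell '.' (not opp) -> no flip
Dir N: opp run (1,5), next='.' -> no flip
Dir NE: edge -> no flip
Dir W: opp run (2,4) capped by W -> flip
Dir E: edge -> no flip
Dir SW: first cell '.' (not opp) -> no flip
Dir S: first cell '.' (not opp) -> no flip
Dir SE: edge -> no flip
All flips: (2,4)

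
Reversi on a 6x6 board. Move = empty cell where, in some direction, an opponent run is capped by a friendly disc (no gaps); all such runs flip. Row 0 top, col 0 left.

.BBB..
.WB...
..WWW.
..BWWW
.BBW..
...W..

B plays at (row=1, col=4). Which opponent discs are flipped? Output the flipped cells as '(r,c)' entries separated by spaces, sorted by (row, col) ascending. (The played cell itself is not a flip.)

Dir NW: first cell 'B' (not opp) -> no flip
Dir N: first cell '.' (not opp) -> no flip
Dir NE: first cell '.' (not opp) -> no flip
Dir W: first cell '.' (not opp) -> no flip
Dir E: first cell '.' (not opp) -> no flip
Dir SW: opp run (2,3) capped by B -> flip
Dir S: opp run (2,4) (3,4), next='.' -> no flip
Dir SE: first cell '.' (not opp) -> no flip

Answer: (2,3)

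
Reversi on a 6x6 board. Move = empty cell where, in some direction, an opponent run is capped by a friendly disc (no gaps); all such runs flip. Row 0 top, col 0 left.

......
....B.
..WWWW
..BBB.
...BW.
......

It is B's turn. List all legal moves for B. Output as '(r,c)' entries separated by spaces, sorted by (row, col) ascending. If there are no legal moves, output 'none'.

(1,1): flips 1 -> legal
(1,2): flips 2 -> legal
(1,3): flips 1 -> legal
(1,5): flips 1 -> legal
(2,1): no bracket -> illegal
(3,1): no bracket -> illegal
(3,5): no bracket -> illegal
(4,5): flips 1 -> legal
(5,3): no bracket -> illegal
(5,4): flips 1 -> legal
(5,5): flips 1 -> legal

Answer: (1,1) (1,2) (1,3) (1,5) (4,5) (5,4) (5,5)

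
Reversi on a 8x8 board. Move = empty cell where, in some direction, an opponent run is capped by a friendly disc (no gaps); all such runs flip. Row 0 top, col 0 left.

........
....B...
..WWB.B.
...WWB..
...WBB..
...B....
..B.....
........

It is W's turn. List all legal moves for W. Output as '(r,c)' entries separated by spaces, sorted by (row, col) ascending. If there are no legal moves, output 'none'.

Answer: (0,4) (0,5) (1,5) (2,5) (3,6) (4,6) (5,4) (5,5) (5,6) (6,3)

Derivation:
(0,3): no bracket -> illegal
(0,4): flips 2 -> legal
(0,5): flips 1 -> legal
(1,3): no bracket -> illegal
(1,5): flips 1 -> legal
(1,6): no bracket -> illegal
(1,7): no bracket -> illegal
(2,5): flips 1 -> legal
(2,7): no bracket -> illegal
(3,6): flips 1 -> legal
(3,7): no bracket -> illegal
(4,2): no bracket -> illegal
(4,6): flips 2 -> legal
(5,1): no bracket -> illegal
(5,2): no bracket -> illegal
(5,4): flips 1 -> legal
(5,5): flips 1 -> legal
(5,6): flips 1 -> legal
(6,1): no bracket -> illegal
(6,3): flips 1 -> legal
(6,4): no bracket -> illegal
(7,1): no bracket -> illegal
(7,2): no bracket -> illegal
(7,3): no bracket -> illegal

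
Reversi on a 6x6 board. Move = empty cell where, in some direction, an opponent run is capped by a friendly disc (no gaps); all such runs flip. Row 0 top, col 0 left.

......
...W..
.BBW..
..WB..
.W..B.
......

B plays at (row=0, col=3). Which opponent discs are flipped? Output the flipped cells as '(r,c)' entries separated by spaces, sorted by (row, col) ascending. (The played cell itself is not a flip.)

Dir NW: edge -> no flip
Dir N: edge -> no flip
Dir NE: edge -> no flip
Dir W: first cell '.' (not opp) -> no flip
Dir E: first cell '.' (not opp) -> no flip
Dir SW: first cell '.' (not opp) -> no flip
Dir S: opp run (1,3) (2,3) capped by B -> flip
Dir SE: first cell '.' (not opp) -> no flip

Answer: (1,3) (2,3)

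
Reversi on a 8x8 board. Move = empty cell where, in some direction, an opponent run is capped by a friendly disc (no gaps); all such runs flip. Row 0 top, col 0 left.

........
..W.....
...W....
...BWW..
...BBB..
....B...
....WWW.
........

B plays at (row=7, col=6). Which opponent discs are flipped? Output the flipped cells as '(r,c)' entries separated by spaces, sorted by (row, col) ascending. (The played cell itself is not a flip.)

Answer: (6,5)

Derivation:
Dir NW: opp run (6,5) capped by B -> flip
Dir N: opp run (6,6), next='.' -> no flip
Dir NE: first cell '.' (not opp) -> no flip
Dir W: first cell '.' (not opp) -> no flip
Dir E: first cell '.' (not opp) -> no flip
Dir SW: edge -> no flip
Dir S: edge -> no flip
Dir SE: edge -> no flip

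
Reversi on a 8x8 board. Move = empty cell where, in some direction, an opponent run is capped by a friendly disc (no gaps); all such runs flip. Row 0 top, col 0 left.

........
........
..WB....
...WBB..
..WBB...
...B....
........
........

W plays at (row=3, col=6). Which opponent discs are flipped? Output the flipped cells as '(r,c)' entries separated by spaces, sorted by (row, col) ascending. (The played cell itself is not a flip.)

Dir NW: first cell '.' (not opp) -> no flip
Dir N: first cell '.' (not opp) -> no flip
Dir NE: first cell '.' (not opp) -> no flip
Dir W: opp run (3,5) (3,4) capped by W -> flip
Dir E: first cell '.' (not opp) -> no flip
Dir SW: first cell '.' (not opp) -> no flip
Dir S: first cell '.' (not opp) -> no flip
Dir SE: first cell '.' (not opp) -> no flip

Answer: (3,4) (3,5)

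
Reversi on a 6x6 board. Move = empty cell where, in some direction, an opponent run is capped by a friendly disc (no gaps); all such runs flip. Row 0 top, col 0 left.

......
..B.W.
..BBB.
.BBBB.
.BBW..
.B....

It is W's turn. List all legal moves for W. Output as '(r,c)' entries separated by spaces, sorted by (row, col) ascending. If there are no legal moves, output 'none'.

(0,1): no bracket -> illegal
(0,2): no bracket -> illegal
(0,3): no bracket -> illegal
(1,1): no bracket -> illegal
(1,3): flips 2 -> legal
(1,5): no bracket -> illegal
(2,0): no bracket -> illegal
(2,1): flips 1 -> legal
(2,5): flips 1 -> legal
(3,0): no bracket -> illegal
(3,5): no bracket -> illegal
(4,0): flips 2 -> legal
(4,4): flips 2 -> legal
(4,5): no bracket -> illegal
(5,0): flips 3 -> legal
(5,2): no bracket -> illegal
(5,3): no bracket -> illegal

Answer: (1,3) (2,1) (2,5) (4,0) (4,4) (5,0)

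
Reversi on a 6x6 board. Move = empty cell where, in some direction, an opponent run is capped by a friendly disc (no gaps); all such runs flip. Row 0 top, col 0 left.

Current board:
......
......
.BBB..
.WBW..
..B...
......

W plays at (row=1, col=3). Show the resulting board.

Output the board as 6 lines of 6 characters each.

Place W at (1,3); scan 8 dirs for brackets.
Dir NW: first cell '.' (not opp) -> no flip
Dir N: first cell '.' (not opp) -> no flip
Dir NE: first cell '.' (not opp) -> no flip
Dir W: first cell '.' (not opp) -> no flip
Dir E: first cell '.' (not opp) -> no flip
Dir SW: opp run (2,2) capped by W -> flip
Dir S: opp run (2,3) capped by W -> flip
Dir SE: first cell '.' (not opp) -> no flip
All flips: (2,2) (2,3)

Answer: ......
...W..
.BWW..
.WBW..
..B...
......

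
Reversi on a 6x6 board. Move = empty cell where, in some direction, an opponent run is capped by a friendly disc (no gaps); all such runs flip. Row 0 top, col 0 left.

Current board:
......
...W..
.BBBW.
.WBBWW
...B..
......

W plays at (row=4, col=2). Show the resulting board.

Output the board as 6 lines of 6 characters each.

Place W at (4,2); scan 8 dirs for brackets.
Dir NW: first cell 'W' (not opp) -> no flip
Dir N: opp run (3,2) (2,2), next='.' -> no flip
Dir NE: opp run (3,3) capped by W -> flip
Dir W: first cell '.' (not opp) -> no flip
Dir E: opp run (4,3), next='.' -> no flip
Dir SW: first cell '.' (not opp) -> no flip
Dir S: first cell '.' (not opp) -> no flip
Dir SE: first cell '.' (not opp) -> no flip
All flips: (3,3)

Answer: ......
...W..
.BBBW.
.WBWWW
..WB..
......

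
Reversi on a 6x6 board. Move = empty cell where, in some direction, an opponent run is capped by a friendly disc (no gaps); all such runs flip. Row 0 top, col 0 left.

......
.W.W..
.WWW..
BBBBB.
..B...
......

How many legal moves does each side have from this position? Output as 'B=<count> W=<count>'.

Answer: B=7 W=6

Derivation:
-- B to move --
(0,0): flips 2 -> legal
(0,1): flips 2 -> legal
(0,2): no bracket -> illegal
(0,3): flips 2 -> legal
(0,4): flips 2 -> legal
(1,0): flips 1 -> legal
(1,2): flips 3 -> legal
(1,4): flips 1 -> legal
(2,0): no bracket -> illegal
(2,4): no bracket -> illegal
B mobility = 7
-- W to move --
(2,0): no bracket -> illegal
(2,4): no bracket -> illegal
(2,5): no bracket -> illegal
(3,5): no bracket -> illegal
(4,0): flips 1 -> legal
(4,1): flips 2 -> legal
(4,3): flips 2 -> legal
(4,4): flips 1 -> legal
(4,5): flips 1 -> legal
(5,1): no bracket -> illegal
(5,2): flips 2 -> legal
(5,3): no bracket -> illegal
W mobility = 6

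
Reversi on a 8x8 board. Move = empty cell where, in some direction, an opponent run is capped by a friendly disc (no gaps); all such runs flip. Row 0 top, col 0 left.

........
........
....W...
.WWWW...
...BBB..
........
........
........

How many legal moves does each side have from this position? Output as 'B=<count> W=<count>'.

Answer: B=5 W=5

Derivation:
-- B to move --
(1,3): no bracket -> illegal
(1,4): flips 2 -> legal
(1,5): no bracket -> illegal
(2,0): no bracket -> illegal
(2,1): flips 1 -> legal
(2,2): flips 1 -> legal
(2,3): flips 2 -> legal
(2,5): flips 1 -> legal
(3,0): no bracket -> illegal
(3,5): no bracket -> illegal
(4,0): no bracket -> illegal
(4,1): no bracket -> illegal
(4,2): no bracket -> illegal
B mobility = 5
-- W to move --
(3,5): no bracket -> illegal
(3,6): no bracket -> illegal
(4,2): no bracket -> illegal
(4,6): no bracket -> illegal
(5,2): flips 1 -> legal
(5,3): flips 1 -> legal
(5,4): flips 2 -> legal
(5,5): flips 1 -> legal
(5,6): flips 1 -> legal
W mobility = 5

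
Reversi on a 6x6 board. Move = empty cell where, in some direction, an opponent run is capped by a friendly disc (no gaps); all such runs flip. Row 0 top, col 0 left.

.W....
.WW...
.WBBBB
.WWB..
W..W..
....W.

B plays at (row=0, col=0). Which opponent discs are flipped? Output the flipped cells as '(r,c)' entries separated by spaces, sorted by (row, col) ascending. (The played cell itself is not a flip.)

Answer: (1,1)

Derivation:
Dir NW: edge -> no flip
Dir N: edge -> no flip
Dir NE: edge -> no flip
Dir W: edge -> no flip
Dir E: opp run (0,1), next='.' -> no flip
Dir SW: edge -> no flip
Dir S: first cell '.' (not opp) -> no flip
Dir SE: opp run (1,1) capped by B -> flip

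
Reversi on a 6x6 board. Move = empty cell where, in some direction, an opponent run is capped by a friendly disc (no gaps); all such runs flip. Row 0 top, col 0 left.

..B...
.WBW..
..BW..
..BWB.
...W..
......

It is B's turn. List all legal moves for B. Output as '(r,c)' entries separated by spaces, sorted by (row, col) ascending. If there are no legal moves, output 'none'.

(0,0): flips 1 -> legal
(0,1): no bracket -> illegal
(0,3): no bracket -> illegal
(0,4): flips 1 -> legal
(1,0): flips 1 -> legal
(1,4): flips 2 -> legal
(2,0): flips 1 -> legal
(2,1): no bracket -> illegal
(2,4): flips 2 -> legal
(4,2): no bracket -> illegal
(4,4): flips 1 -> legal
(5,2): flips 1 -> legal
(5,3): no bracket -> illegal
(5,4): flips 1 -> legal

Answer: (0,0) (0,4) (1,0) (1,4) (2,0) (2,4) (4,4) (5,2) (5,4)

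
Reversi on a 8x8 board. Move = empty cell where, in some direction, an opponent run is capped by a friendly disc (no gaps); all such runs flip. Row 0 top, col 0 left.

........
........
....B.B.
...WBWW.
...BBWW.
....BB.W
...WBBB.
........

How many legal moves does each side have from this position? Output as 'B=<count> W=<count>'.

Answer: B=11 W=11

Derivation:
-- B to move --
(2,2): flips 1 -> legal
(2,3): flips 1 -> legal
(2,5): flips 2 -> legal
(2,7): flips 2 -> legal
(3,2): flips 1 -> legal
(3,7): flips 3 -> legal
(4,2): flips 1 -> legal
(4,7): flips 2 -> legal
(5,2): no bracket -> illegal
(5,3): no bracket -> illegal
(5,6): flips 3 -> legal
(6,2): flips 1 -> legal
(6,7): no bracket -> illegal
(7,2): flips 1 -> legal
(7,3): no bracket -> illegal
(7,4): no bracket -> illegal
B mobility = 11
-- W to move --
(1,3): flips 1 -> legal
(1,4): no bracket -> illegal
(1,5): flips 1 -> legal
(1,6): flips 1 -> legal
(1,7): flips 1 -> legal
(2,3): flips 1 -> legal
(2,5): no bracket -> illegal
(2,7): no bracket -> illegal
(3,2): no bracket -> illegal
(3,7): no bracket -> illegal
(4,2): flips 2 -> legal
(5,2): no bracket -> illegal
(5,3): flips 2 -> legal
(5,6): no bracket -> illegal
(6,7): flips 3 -> legal
(7,3): flips 2 -> legal
(7,4): no bracket -> illegal
(7,5): flips 3 -> legal
(7,6): no bracket -> illegal
(7,7): flips 3 -> legal
W mobility = 11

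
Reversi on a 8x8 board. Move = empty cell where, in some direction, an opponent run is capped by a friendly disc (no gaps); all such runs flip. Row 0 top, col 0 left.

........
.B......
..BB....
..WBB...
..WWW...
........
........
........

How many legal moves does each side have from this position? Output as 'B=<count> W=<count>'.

-- B to move --
(2,1): no bracket -> illegal
(3,1): flips 1 -> legal
(3,5): no bracket -> illegal
(4,1): flips 1 -> legal
(4,5): no bracket -> illegal
(5,1): flips 1 -> legal
(5,2): flips 3 -> legal
(5,3): flips 1 -> legal
(5,4): flips 1 -> legal
(5,5): flips 1 -> legal
B mobility = 7
-- W to move --
(0,0): flips 3 -> legal
(0,1): no bracket -> illegal
(0,2): no bracket -> illegal
(1,0): no bracket -> illegal
(1,2): flips 1 -> legal
(1,3): flips 2 -> legal
(1,4): flips 1 -> legal
(2,0): no bracket -> illegal
(2,1): no bracket -> illegal
(2,4): flips 2 -> legal
(2,5): flips 1 -> legal
(3,1): no bracket -> illegal
(3,5): flips 2 -> legal
(4,5): no bracket -> illegal
W mobility = 7

Answer: B=7 W=7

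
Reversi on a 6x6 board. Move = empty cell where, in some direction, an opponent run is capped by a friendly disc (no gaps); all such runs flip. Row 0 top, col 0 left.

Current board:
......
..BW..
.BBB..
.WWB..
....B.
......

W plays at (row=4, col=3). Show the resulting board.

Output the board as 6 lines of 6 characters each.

Place W at (4,3); scan 8 dirs for brackets.
Dir NW: first cell 'W' (not opp) -> no flip
Dir N: opp run (3,3) (2,3) capped by W -> flip
Dir NE: first cell '.' (not opp) -> no flip
Dir W: first cell '.' (not opp) -> no flip
Dir E: opp run (4,4), next='.' -> no flip
Dir SW: first cell '.' (not opp) -> no flip
Dir S: first cell '.' (not opp) -> no flip
Dir SE: first cell '.' (not opp) -> no flip
All flips: (2,3) (3,3)

Answer: ......
..BW..
.BBW..
.WWW..
...WB.
......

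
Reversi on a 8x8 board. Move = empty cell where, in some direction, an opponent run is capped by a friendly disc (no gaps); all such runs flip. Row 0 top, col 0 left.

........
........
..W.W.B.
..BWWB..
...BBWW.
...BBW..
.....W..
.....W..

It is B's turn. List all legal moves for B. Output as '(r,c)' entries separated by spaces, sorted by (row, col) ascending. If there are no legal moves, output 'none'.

(1,1): flips 2 -> legal
(1,2): flips 1 -> legal
(1,3): flips 1 -> legal
(1,4): flips 2 -> legal
(1,5): no bracket -> illegal
(2,1): no bracket -> illegal
(2,3): flips 1 -> legal
(2,5): flips 1 -> legal
(3,1): no bracket -> illegal
(3,6): flips 1 -> legal
(3,7): no bracket -> illegal
(4,2): no bracket -> illegal
(4,7): flips 2 -> legal
(5,6): flips 1 -> legal
(5,7): flips 1 -> legal
(6,4): no bracket -> illegal
(6,6): flips 1 -> legal
(7,4): no bracket -> illegal
(7,6): flips 1 -> legal

Answer: (1,1) (1,2) (1,3) (1,4) (2,3) (2,5) (3,6) (4,7) (5,6) (5,7) (6,6) (7,6)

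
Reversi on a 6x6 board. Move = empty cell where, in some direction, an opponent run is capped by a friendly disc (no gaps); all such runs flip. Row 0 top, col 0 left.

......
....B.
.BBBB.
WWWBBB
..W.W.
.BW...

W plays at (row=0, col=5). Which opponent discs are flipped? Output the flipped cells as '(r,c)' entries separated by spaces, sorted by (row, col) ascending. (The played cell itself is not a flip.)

Dir NW: edge -> no flip
Dir N: edge -> no flip
Dir NE: edge -> no flip
Dir W: first cell '.' (not opp) -> no flip
Dir E: edge -> no flip
Dir SW: opp run (1,4) (2,3) capped by W -> flip
Dir S: first cell '.' (not opp) -> no flip
Dir SE: edge -> no flip

Answer: (1,4) (2,3)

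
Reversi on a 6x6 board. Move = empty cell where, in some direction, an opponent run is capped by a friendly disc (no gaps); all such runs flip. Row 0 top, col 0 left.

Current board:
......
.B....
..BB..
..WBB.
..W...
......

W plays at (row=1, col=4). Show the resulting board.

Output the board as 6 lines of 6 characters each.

Place W at (1,4); scan 8 dirs for brackets.
Dir NW: first cell '.' (not opp) -> no flip
Dir N: first cell '.' (not opp) -> no flip
Dir NE: first cell '.' (not opp) -> no flip
Dir W: first cell '.' (not opp) -> no flip
Dir E: first cell '.' (not opp) -> no flip
Dir SW: opp run (2,3) capped by W -> flip
Dir S: first cell '.' (not opp) -> no flip
Dir SE: first cell '.' (not opp) -> no flip
All flips: (2,3)

Answer: ......
.B..W.
..BW..
..WBB.
..W...
......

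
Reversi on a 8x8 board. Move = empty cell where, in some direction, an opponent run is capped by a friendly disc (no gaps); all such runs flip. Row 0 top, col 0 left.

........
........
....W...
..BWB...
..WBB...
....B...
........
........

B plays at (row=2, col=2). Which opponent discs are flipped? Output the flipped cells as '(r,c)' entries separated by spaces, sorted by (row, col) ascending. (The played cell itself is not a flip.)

Answer: (3,3)

Derivation:
Dir NW: first cell '.' (not opp) -> no flip
Dir N: first cell '.' (not opp) -> no flip
Dir NE: first cell '.' (not opp) -> no flip
Dir W: first cell '.' (not opp) -> no flip
Dir E: first cell '.' (not opp) -> no flip
Dir SW: first cell '.' (not opp) -> no flip
Dir S: first cell 'B' (not opp) -> no flip
Dir SE: opp run (3,3) capped by B -> flip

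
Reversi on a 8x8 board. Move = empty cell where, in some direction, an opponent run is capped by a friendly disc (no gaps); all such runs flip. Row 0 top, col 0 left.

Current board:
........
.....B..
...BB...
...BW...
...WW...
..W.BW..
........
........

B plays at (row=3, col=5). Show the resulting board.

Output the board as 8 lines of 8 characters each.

Answer: ........
.....B..
...BB...
...BBB..
...WW...
..W.BW..
........
........

Derivation:
Place B at (3,5); scan 8 dirs for brackets.
Dir NW: first cell 'B' (not opp) -> no flip
Dir N: first cell '.' (not opp) -> no flip
Dir NE: first cell '.' (not opp) -> no flip
Dir W: opp run (3,4) capped by B -> flip
Dir E: first cell '.' (not opp) -> no flip
Dir SW: opp run (4,4), next='.' -> no flip
Dir S: first cell '.' (not opp) -> no flip
Dir SE: first cell '.' (not opp) -> no flip
All flips: (3,4)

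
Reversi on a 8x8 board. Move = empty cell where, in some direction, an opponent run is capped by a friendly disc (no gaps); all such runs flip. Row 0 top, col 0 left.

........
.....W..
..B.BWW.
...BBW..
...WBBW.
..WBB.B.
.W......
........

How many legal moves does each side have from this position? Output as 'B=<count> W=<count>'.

-- B to move --
(0,4): no bracket -> illegal
(0,5): flips 3 -> legal
(0,6): flips 1 -> legal
(1,4): no bracket -> illegal
(1,6): flips 1 -> legal
(1,7): flips 2 -> legal
(2,7): flips 2 -> legal
(3,2): flips 1 -> legal
(3,6): flips 2 -> legal
(3,7): no bracket -> illegal
(4,1): no bracket -> illegal
(4,2): flips 1 -> legal
(4,7): flips 1 -> legal
(5,0): no bracket -> illegal
(5,1): flips 1 -> legal
(5,5): no bracket -> illegal
(5,7): flips 2 -> legal
(6,0): no bracket -> illegal
(6,2): no bracket -> illegal
(6,3): no bracket -> illegal
(7,0): flips 3 -> legal
(7,1): no bracket -> illegal
(7,2): no bracket -> illegal
B mobility = 12
-- W to move --
(1,1): no bracket -> illegal
(1,2): no bracket -> illegal
(1,3): flips 1 -> legal
(1,4): no bracket -> illegal
(2,1): no bracket -> illegal
(2,3): flips 2 -> legal
(3,1): no bracket -> illegal
(3,2): flips 2 -> legal
(3,6): no bracket -> illegal
(4,2): flips 2 -> legal
(4,7): no bracket -> illegal
(5,5): flips 3 -> legal
(5,7): no bracket -> illegal
(6,2): flips 2 -> legal
(6,3): flips 1 -> legal
(6,4): no bracket -> illegal
(6,5): flips 1 -> legal
(6,6): flips 1 -> legal
(6,7): no bracket -> illegal
W mobility = 9

Answer: B=12 W=9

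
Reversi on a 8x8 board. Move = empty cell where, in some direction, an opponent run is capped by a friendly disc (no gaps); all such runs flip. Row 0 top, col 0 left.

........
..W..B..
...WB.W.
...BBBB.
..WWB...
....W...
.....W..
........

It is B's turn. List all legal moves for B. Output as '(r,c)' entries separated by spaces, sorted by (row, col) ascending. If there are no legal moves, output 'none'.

(0,1): flips 2 -> legal
(0,2): no bracket -> illegal
(0,3): no bracket -> illegal
(1,1): no bracket -> illegal
(1,3): flips 1 -> legal
(1,4): no bracket -> illegal
(1,6): flips 1 -> legal
(1,7): flips 1 -> legal
(2,1): no bracket -> illegal
(2,2): flips 1 -> legal
(2,5): no bracket -> illegal
(2,7): no bracket -> illegal
(3,1): no bracket -> illegal
(3,2): no bracket -> illegal
(3,7): flips 1 -> legal
(4,1): flips 2 -> legal
(4,5): no bracket -> illegal
(5,1): flips 1 -> legal
(5,2): flips 1 -> legal
(5,3): flips 1 -> legal
(5,5): no bracket -> illegal
(5,6): no bracket -> illegal
(6,3): no bracket -> illegal
(6,4): flips 1 -> legal
(6,6): no bracket -> illegal
(7,4): no bracket -> illegal
(7,5): no bracket -> illegal
(7,6): no bracket -> illegal

Answer: (0,1) (1,3) (1,6) (1,7) (2,2) (3,7) (4,1) (5,1) (5,2) (5,3) (6,4)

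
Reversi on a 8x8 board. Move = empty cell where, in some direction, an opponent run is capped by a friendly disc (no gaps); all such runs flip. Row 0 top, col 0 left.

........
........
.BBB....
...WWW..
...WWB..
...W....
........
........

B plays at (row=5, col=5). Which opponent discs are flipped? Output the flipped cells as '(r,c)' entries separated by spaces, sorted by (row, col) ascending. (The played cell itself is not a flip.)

Dir NW: opp run (4,4) (3,3) capped by B -> flip
Dir N: first cell 'B' (not opp) -> no flip
Dir NE: first cell '.' (not opp) -> no flip
Dir W: first cell '.' (not opp) -> no flip
Dir E: first cell '.' (not opp) -> no flip
Dir SW: first cell '.' (not opp) -> no flip
Dir S: first cell '.' (not opp) -> no flip
Dir SE: first cell '.' (not opp) -> no flip

Answer: (3,3) (4,4)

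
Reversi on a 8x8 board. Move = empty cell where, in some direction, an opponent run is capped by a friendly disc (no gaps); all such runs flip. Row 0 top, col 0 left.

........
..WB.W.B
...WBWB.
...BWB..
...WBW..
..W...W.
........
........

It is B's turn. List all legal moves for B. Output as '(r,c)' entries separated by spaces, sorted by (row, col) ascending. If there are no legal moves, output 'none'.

Answer: (0,4) (0,5) (0,6) (1,1) (2,2) (4,2) (4,6) (5,3) (5,5)

Derivation:
(0,1): no bracket -> illegal
(0,2): no bracket -> illegal
(0,3): no bracket -> illegal
(0,4): flips 1 -> legal
(0,5): flips 2 -> legal
(0,6): flips 1 -> legal
(1,1): flips 1 -> legal
(1,4): no bracket -> illegal
(1,6): no bracket -> illegal
(2,1): no bracket -> illegal
(2,2): flips 1 -> legal
(3,2): no bracket -> illegal
(3,6): no bracket -> illegal
(4,1): no bracket -> illegal
(4,2): flips 1 -> legal
(4,6): flips 1 -> legal
(4,7): no bracket -> illegal
(5,1): no bracket -> illegal
(5,3): flips 1 -> legal
(5,4): no bracket -> illegal
(5,5): flips 1 -> legal
(5,7): no bracket -> illegal
(6,1): no bracket -> illegal
(6,2): no bracket -> illegal
(6,3): no bracket -> illegal
(6,5): no bracket -> illegal
(6,6): no bracket -> illegal
(6,7): no bracket -> illegal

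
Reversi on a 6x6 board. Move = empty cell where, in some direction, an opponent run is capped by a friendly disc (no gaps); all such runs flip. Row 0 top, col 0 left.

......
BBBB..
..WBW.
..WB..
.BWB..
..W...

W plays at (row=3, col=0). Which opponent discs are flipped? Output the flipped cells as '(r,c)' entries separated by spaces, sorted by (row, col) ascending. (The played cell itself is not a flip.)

Answer: (4,1)

Derivation:
Dir NW: edge -> no flip
Dir N: first cell '.' (not opp) -> no flip
Dir NE: first cell '.' (not opp) -> no flip
Dir W: edge -> no flip
Dir E: first cell '.' (not opp) -> no flip
Dir SW: edge -> no flip
Dir S: first cell '.' (not opp) -> no flip
Dir SE: opp run (4,1) capped by W -> flip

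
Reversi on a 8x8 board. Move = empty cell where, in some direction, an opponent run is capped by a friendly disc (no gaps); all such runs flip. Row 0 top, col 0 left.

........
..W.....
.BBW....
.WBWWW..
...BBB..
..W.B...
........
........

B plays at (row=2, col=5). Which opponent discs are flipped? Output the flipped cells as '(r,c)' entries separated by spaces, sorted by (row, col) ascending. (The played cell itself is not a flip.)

Answer: (3,4) (3,5)

Derivation:
Dir NW: first cell '.' (not opp) -> no flip
Dir N: first cell '.' (not opp) -> no flip
Dir NE: first cell '.' (not opp) -> no flip
Dir W: first cell '.' (not opp) -> no flip
Dir E: first cell '.' (not opp) -> no flip
Dir SW: opp run (3,4) capped by B -> flip
Dir S: opp run (3,5) capped by B -> flip
Dir SE: first cell '.' (not opp) -> no flip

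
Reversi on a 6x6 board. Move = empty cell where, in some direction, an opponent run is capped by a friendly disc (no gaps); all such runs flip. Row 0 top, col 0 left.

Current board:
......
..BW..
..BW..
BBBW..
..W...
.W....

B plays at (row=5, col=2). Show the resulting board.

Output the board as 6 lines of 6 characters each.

Answer: ......
..BW..
..BW..
BBBW..
..B...
.WB...

Derivation:
Place B at (5,2); scan 8 dirs for brackets.
Dir NW: first cell '.' (not opp) -> no flip
Dir N: opp run (4,2) capped by B -> flip
Dir NE: first cell '.' (not opp) -> no flip
Dir W: opp run (5,1), next='.' -> no flip
Dir E: first cell '.' (not opp) -> no flip
Dir SW: edge -> no flip
Dir S: edge -> no flip
Dir SE: edge -> no flip
All flips: (4,2)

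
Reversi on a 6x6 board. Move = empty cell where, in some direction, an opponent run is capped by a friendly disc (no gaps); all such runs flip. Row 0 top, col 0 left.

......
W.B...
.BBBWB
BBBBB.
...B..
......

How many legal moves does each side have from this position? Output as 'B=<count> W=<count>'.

Answer: B=2 W=4

Derivation:
-- B to move --
(0,0): no bracket -> illegal
(0,1): no bracket -> illegal
(1,1): no bracket -> illegal
(1,3): no bracket -> illegal
(1,4): flips 1 -> legal
(1,5): flips 1 -> legal
(2,0): no bracket -> illegal
(3,5): no bracket -> illegal
B mobility = 2
-- W to move --
(0,1): no bracket -> illegal
(0,2): no bracket -> illegal
(0,3): no bracket -> illegal
(1,1): no bracket -> illegal
(1,3): no bracket -> illegal
(1,4): no bracket -> illegal
(1,5): no bracket -> illegal
(2,0): flips 3 -> legal
(3,5): no bracket -> illegal
(4,0): no bracket -> illegal
(4,1): no bracket -> illegal
(4,2): flips 1 -> legal
(4,4): flips 1 -> legal
(4,5): no bracket -> illegal
(5,2): no bracket -> illegal
(5,3): no bracket -> illegal
(5,4): flips 3 -> legal
W mobility = 4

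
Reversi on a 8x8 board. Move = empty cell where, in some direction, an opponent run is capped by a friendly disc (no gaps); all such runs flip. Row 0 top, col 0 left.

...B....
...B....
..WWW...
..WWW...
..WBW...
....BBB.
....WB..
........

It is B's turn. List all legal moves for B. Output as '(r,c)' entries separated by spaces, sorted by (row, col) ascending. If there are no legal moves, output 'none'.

(1,1): flips 3 -> legal
(1,2): no bracket -> illegal
(1,4): flips 3 -> legal
(1,5): no bracket -> illegal
(2,1): flips 1 -> legal
(2,5): flips 1 -> legal
(3,1): flips 1 -> legal
(3,5): flips 1 -> legal
(4,1): flips 1 -> legal
(4,5): flips 1 -> legal
(5,1): no bracket -> illegal
(5,2): no bracket -> illegal
(5,3): no bracket -> illegal
(6,3): flips 1 -> legal
(7,3): flips 1 -> legal
(7,4): flips 1 -> legal
(7,5): no bracket -> illegal

Answer: (1,1) (1,4) (2,1) (2,5) (3,1) (3,5) (4,1) (4,5) (6,3) (7,3) (7,4)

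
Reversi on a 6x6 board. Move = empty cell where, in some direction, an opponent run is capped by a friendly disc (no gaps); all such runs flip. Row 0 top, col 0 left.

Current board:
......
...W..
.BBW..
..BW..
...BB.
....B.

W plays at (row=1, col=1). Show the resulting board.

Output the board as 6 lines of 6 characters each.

Answer: ......
.W.W..
.BWW..
..BW..
...BB.
....B.

Derivation:
Place W at (1,1); scan 8 dirs for brackets.
Dir NW: first cell '.' (not opp) -> no flip
Dir N: first cell '.' (not opp) -> no flip
Dir NE: first cell '.' (not opp) -> no flip
Dir W: first cell '.' (not opp) -> no flip
Dir E: first cell '.' (not opp) -> no flip
Dir SW: first cell '.' (not opp) -> no flip
Dir S: opp run (2,1), next='.' -> no flip
Dir SE: opp run (2,2) capped by W -> flip
All flips: (2,2)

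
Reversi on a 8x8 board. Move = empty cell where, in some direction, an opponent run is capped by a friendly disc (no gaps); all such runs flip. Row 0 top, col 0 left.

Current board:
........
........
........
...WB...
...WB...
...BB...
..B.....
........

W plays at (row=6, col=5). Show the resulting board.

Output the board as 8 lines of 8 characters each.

Answer: ........
........
........
...WB...
...WB...
...BW...
..B..W..
........

Derivation:
Place W at (6,5); scan 8 dirs for brackets.
Dir NW: opp run (5,4) capped by W -> flip
Dir N: first cell '.' (not opp) -> no flip
Dir NE: first cell '.' (not opp) -> no flip
Dir W: first cell '.' (not opp) -> no flip
Dir E: first cell '.' (not opp) -> no flip
Dir SW: first cell '.' (not opp) -> no flip
Dir S: first cell '.' (not opp) -> no flip
Dir SE: first cell '.' (not opp) -> no flip
All flips: (5,4)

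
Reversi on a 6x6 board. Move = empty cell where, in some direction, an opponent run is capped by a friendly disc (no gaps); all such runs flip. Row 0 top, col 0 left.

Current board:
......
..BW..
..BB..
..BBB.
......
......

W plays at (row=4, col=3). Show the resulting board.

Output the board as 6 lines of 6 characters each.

Answer: ......
..BW..
..BW..
..BWB.
...W..
......

Derivation:
Place W at (4,3); scan 8 dirs for brackets.
Dir NW: opp run (3,2), next='.' -> no flip
Dir N: opp run (3,3) (2,3) capped by W -> flip
Dir NE: opp run (3,4), next='.' -> no flip
Dir W: first cell '.' (not opp) -> no flip
Dir E: first cell '.' (not opp) -> no flip
Dir SW: first cell '.' (not opp) -> no flip
Dir S: first cell '.' (not opp) -> no flip
Dir SE: first cell '.' (not opp) -> no flip
All flips: (2,3) (3,3)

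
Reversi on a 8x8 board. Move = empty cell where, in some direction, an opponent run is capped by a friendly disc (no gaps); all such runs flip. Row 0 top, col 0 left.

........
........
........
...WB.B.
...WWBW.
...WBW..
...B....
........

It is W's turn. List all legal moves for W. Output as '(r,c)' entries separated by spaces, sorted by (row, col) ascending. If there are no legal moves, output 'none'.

(2,3): no bracket -> illegal
(2,4): flips 1 -> legal
(2,5): flips 1 -> legal
(2,6): flips 1 -> legal
(2,7): no bracket -> illegal
(3,5): flips 2 -> legal
(3,7): no bracket -> illegal
(4,7): no bracket -> illegal
(5,2): no bracket -> illegal
(5,6): no bracket -> illegal
(6,2): no bracket -> illegal
(6,4): flips 1 -> legal
(6,5): flips 1 -> legal
(7,2): no bracket -> illegal
(7,3): flips 1 -> legal
(7,4): no bracket -> illegal

Answer: (2,4) (2,5) (2,6) (3,5) (6,4) (6,5) (7,3)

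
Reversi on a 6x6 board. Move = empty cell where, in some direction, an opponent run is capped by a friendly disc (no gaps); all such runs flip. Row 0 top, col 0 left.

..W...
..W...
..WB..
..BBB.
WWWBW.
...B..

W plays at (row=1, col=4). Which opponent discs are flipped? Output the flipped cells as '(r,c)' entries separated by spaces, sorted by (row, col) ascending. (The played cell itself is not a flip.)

Dir NW: first cell '.' (not opp) -> no flip
Dir N: first cell '.' (not opp) -> no flip
Dir NE: first cell '.' (not opp) -> no flip
Dir W: first cell '.' (not opp) -> no flip
Dir E: first cell '.' (not opp) -> no flip
Dir SW: opp run (2,3) (3,2) capped by W -> flip
Dir S: first cell '.' (not opp) -> no flip
Dir SE: first cell '.' (not opp) -> no flip

Answer: (2,3) (3,2)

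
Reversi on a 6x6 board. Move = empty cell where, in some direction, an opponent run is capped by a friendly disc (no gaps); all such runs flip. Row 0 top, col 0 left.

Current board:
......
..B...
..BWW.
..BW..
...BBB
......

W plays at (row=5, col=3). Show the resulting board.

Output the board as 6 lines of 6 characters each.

Answer: ......
..B...
..BWW.
..BW..
...WBB
...W..

Derivation:
Place W at (5,3); scan 8 dirs for brackets.
Dir NW: first cell '.' (not opp) -> no flip
Dir N: opp run (4,3) capped by W -> flip
Dir NE: opp run (4,4), next='.' -> no flip
Dir W: first cell '.' (not opp) -> no flip
Dir E: first cell '.' (not opp) -> no flip
Dir SW: edge -> no flip
Dir S: edge -> no flip
Dir SE: edge -> no flip
All flips: (4,3)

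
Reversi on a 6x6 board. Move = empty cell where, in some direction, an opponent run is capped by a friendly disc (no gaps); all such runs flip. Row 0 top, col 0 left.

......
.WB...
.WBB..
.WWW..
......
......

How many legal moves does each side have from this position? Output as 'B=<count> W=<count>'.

Answer: B=9 W=5

Derivation:
-- B to move --
(0,0): flips 1 -> legal
(0,1): no bracket -> illegal
(0,2): no bracket -> illegal
(1,0): flips 1 -> legal
(2,0): flips 1 -> legal
(2,4): no bracket -> illegal
(3,0): flips 1 -> legal
(3,4): no bracket -> illegal
(4,0): flips 1 -> legal
(4,1): flips 1 -> legal
(4,2): flips 1 -> legal
(4,3): flips 1 -> legal
(4,4): flips 1 -> legal
B mobility = 9
-- W to move --
(0,1): no bracket -> illegal
(0,2): flips 2 -> legal
(0,3): flips 1 -> legal
(1,3): flips 3 -> legal
(1,4): flips 1 -> legal
(2,4): flips 2 -> legal
(3,4): no bracket -> illegal
W mobility = 5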